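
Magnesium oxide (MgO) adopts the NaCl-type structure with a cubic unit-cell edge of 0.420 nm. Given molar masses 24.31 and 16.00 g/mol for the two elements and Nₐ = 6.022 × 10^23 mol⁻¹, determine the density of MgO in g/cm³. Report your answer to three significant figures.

3.61 g/cm³

The NaCl-type structure contains Z = 4 formula units per cell; M(MgO) = 24.31 + 16.00 = 40.31 g/mol.
a³ = (4.200 × 10^-8 cm)³ = 7.409 × 10^-23 cm³.
ρ = 4 × 40.31 / (6.022 × 10²³ × 7.409 × 10^-23) = 3.614 g/cm³.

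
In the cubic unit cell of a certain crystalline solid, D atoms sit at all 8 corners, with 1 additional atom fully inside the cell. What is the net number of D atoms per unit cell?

Corner atoms are shared by 8 cells (1/8 each), interior atoms are unshared.
Net atoms = 8 × 1/8 + 1 = 1 + 1 = 2.

2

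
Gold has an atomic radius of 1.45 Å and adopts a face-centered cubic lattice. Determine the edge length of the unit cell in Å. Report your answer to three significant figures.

In an FCC lattice, atoms touch along the face diagonal, so √2·a = 4r.
a = 4r/√2 = 4 × 1.45 / 1.4142 = 4.10 Å.

4.10 Å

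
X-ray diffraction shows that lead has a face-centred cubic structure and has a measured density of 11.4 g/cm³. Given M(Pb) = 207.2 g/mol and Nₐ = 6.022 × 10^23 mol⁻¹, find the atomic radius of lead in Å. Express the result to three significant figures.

For an FCC cell (Z = 4), a³ = Z·M/(N_A·ρ) = 4 × 207.2 / (6.022 × 10²³ × 11.40) = 1.207 × 10^-22 cm³, so a = 4.942 × 10^-8 cm = 4.942 Å.
Atoms touch along the face diagonal, so √2·a = 4r, so r = 0.3536 × a = 1.75 Å.

1.75 Å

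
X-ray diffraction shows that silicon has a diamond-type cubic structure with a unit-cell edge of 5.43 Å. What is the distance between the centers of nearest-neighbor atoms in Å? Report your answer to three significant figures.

2.35 Å

In a diamond cubic structure, nearest neighbors lie along the body diagonal with √3·a = 8r; the nearest-neighbor distance equals 2r = 0.4330·a.
d = 0.4330 × 5.43 = 2.35 Å.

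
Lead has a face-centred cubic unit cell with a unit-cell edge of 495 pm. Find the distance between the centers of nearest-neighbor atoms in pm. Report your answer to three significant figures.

350 pm

In an FCC structure, atoms touch along the face diagonal, so √2·a = 4r; the nearest-neighbor distance equals 2r = 0.7071·a.
d = 0.7071 × 495 = 350 pm.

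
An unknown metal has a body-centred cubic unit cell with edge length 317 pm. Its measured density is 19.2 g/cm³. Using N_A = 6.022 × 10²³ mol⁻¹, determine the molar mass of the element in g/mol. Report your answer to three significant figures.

184 g/mol

A BCC cell has Z = 2 atoms; a = 3.170 × 10^-8 cm.
M = ρ·N_A·a³/Z = 19.2 × 6.022 × 10²³ × 3.186 × 10^-23 / 2 = 184 g/mol.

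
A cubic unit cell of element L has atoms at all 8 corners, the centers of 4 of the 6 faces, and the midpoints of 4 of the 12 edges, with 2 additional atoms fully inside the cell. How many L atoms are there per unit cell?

6

Corner atoms are shared by 8 cells (1/8 each), face atoms by 2 (1/2 each), edge atoms by 4 (1/4 each), interior atoms are unshared.
Net atoms = 8 × 1/8 + 4 × 1/2 + 4 × 1/4 + 2 = 1 + 2 + 1 + 2 = 6.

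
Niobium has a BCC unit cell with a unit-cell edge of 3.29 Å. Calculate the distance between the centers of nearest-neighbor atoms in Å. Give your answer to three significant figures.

In a BCC structure, atoms touch along the body diagonal, so √3·a = 4r; the nearest-neighbor distance equals 2r = 0.8660·a.
d = 0.8660 × 3.29 = 2.85 Å.

2.85 Å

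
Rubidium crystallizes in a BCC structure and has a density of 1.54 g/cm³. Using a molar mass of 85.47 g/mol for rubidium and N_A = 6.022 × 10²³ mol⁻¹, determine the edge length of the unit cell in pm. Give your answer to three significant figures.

569 pm

With Z = 2 atoms per BCC cell, a³ = Z·M/(N_A·ρ) = 2 × 85.47 / (6.022 × 10²³ × 1.540 g/cm³) = 1.843 × 10^-22 cm³.
a = (1.843 × 10^-22)^(1/3) = 5.691 × 10^-8 cm = 569 pm.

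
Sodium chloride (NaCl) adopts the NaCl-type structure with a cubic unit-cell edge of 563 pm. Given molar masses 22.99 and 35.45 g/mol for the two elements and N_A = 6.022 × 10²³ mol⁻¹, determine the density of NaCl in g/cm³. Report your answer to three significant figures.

The NaCl-type structure contains Z = 4 formula units per cell; M(NaCl) = 22.99 + 35.45 = 58.44 g/mol.
a³ = (5.630 × 10^-8 cm)³ = 1.785 × 10^-22 cm³.
ρ = 4 × 58.44 / (6.022 × 10²³ × 1.785 × 10^-22) = 2.175 g/cm³.

2.18 g/cm³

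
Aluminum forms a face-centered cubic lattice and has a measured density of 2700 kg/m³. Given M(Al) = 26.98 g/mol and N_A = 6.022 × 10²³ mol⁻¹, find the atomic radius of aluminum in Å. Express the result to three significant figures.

1.43 Å

For an FCC cell (Z = 4), a³ = Z·M/(N_A·ρ) = 4 × 26.98 / (6.022 × 10²³ × 2.700) = 6.637 × 10^-23 cm³, so a = 4.049 × 10^-8 cm = 4.049 Å.
Atoms touch along the face diagonal, so √2·a = 4r, so r = 0.3536 × a = 1.43 Å.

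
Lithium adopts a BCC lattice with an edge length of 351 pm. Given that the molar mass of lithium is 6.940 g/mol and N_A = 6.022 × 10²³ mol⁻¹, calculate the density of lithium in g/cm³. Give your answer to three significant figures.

0.533 g/cm³

A BCC unit cell contains Z = 2 atoms.
Cell volume: a³ = (351 pm)³ = (3.510 × 10^-8 cm)³ = 4.324 × 10^-23 cm³.
ρ = Z·M/(N_A·a³) = 2 × 6.940 / (6.022 × 10²³ × 4.324 × 10^-23) = 0.5330 g/cm³.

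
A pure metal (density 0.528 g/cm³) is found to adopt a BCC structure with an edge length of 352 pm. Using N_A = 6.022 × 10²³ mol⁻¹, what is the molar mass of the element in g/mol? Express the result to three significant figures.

6.93 g/mol

A BCC cell has Z = 2 atoms; a = 3.520 × 10^-8 cm.
M = ρ·N_A·a³/Z = 0.528 × 6.022 × 10²³ × 4.361 × 10^-23 / 2 = 6.93 g/mol.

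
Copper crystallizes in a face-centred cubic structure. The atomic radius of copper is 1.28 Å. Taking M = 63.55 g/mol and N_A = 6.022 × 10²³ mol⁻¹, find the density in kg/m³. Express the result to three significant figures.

In an FCC lattice, atoms touch along the face diagonal, so √2·a = 4r, giving a = 3.620 Å = 3.620 × 10^-8 cm.
With Z = 4, ρ = Z·M/(N_A·a³) = 4 × 63.55 / (6.022 × 10²³ × 4.745 × 10^-23) = 8.895 g/cm³ = 8900 kg/m³.

8900 kg/m³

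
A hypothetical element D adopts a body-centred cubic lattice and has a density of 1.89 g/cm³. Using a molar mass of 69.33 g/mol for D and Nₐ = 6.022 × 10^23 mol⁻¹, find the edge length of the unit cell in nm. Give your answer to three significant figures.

With Z = 2 atoms per BCC cell, a³ = Z·M/(N_A·ρ) = 2 × 69.33 / (6.022 × 10²³ × 1.890 g/cm³) = 1.218 × 10^-22 cm³.
a = (1.218 × 10^-22)^(1/3) = 4.957 × 10^-8 cm = 0.496 nm.

0.496 nm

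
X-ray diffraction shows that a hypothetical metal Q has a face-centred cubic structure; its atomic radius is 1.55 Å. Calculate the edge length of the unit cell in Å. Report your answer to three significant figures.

In an FCC lattice, atoms touch along the face diagonal, so √2·a = 4r.
a = 4r/√2 = 4 × 1.55 / 1.4142 = 4.38 Å.

4.38 Å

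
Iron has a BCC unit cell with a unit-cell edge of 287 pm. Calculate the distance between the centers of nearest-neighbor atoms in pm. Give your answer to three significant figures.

In a BCC structure, atoms touch along the body diagonal, so √3·a = 4r; the nearest-neighbor distance equals 2r = 0.8660·a.
d = 0.8660 × 287 = 249 pm.

249 pm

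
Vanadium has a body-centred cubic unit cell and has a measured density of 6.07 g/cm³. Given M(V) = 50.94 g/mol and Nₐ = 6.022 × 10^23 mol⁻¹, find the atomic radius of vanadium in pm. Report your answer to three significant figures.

For a BCC cell (Z = 2), a³ = Z·M/(N_A·ρ) = 2 × 50.94 / (6.022 × 10²³ × 6.070) = 2.787 × 10^-23 cm³, so a = 3.032 × 10^-8 cm = 303.2 pm.
Atoms touch along the body diagonal, so √3·a = 4r, so r = 0.4330 × a = 131 pm.

131 pm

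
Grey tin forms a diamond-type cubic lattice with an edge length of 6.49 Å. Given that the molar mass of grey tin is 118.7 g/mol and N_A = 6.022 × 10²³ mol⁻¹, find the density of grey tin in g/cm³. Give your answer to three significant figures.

5.77 g/cm³

A diamond cubic unit cell contains Z = 8 atoms.
Cell volume: a³ = (6.49 Å)³ = (6.490 × 10^-8 cm)³ = 2.734 × 10^-22 cm³.
ρ = Z·M/(N_A·a³) = 8 × 118.7 / (6.022 × 10²³ × 2.734 × 10^-22) = 5.769 g/cm³.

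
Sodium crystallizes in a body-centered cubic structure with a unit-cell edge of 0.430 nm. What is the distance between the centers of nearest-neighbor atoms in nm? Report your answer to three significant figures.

0.372 nm

In a BCC structure, atoms touch along the body diagonal, so √3·a = 4r; the nearest-neighbor distance equals 2r = 0.8660·a.
d = 0.8660 × 0.430 = 0.372 nm.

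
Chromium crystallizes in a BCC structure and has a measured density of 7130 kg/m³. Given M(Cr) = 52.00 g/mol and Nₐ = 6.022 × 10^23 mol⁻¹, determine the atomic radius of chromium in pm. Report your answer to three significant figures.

125 pm

For a BCC cell (Z = 2), a³ = Z·M/(N_A·ρ) = 2 × 52.00 / (6.022 × 10²³ × 7.130) = 2.422 × 10^-23 cm³, so a = 2.893 × 10^-8 cm = 289.3 pm.
Atoms touch along the body diagonal, so √3·a = 4r, so r = 0.4330 × a = 125 pm.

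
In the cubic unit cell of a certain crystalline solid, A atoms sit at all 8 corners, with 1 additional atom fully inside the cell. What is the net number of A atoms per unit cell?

Corner atoms are shared by 8 cells (1/8 each), interior atoms are unshared.
Net atoms = 8 × 1/8 + 1 = 1 + 1 = 2.

2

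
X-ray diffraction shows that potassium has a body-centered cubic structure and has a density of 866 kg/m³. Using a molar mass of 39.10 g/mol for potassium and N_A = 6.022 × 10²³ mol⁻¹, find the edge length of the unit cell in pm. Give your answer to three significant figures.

531 pm

With Z = 2 atoms per BCC cell, a³ = Z·M/(N_A·ρ) = 2 × 39.10 / (6.022 × 10²³ × 0.8660 g/cm³) = 1.500 × 10^-22 cm³.
a = (1.500 × 10^-22)^(1/3) = 5.313 × 10^-8 cm = 531 pm.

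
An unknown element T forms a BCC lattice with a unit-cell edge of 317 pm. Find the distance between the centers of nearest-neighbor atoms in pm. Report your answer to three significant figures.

275 pm

In a BCC structure, atoms touch along the body diagonal, so √3·a = 4r; the nearest-neighbor distance equals 2r = 0.8660·a.
d = 0.8660 × 317 = 275 pm.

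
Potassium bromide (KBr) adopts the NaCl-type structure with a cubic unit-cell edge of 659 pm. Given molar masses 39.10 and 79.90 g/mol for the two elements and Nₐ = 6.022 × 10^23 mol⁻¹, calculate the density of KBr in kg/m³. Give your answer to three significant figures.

The NaCl-type structure contains Z = 4 formula units per cell; M(KBr) = 39.10 + 79.90 = 119.0 g/mol.
a³ = (6.590 × 10^-8 cm)³ = 2.862 × 10^-22 cm³.
ρ = 4 × 119.0 / (6.022 × 10²³ × 2.862 × 10^-22) = 2.762 g/cm³ = 2760 kg/m³.

2760 kg/m³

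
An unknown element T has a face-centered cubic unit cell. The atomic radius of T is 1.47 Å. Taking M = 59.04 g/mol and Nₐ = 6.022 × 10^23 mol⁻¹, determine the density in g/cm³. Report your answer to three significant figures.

5.46 g/cm³

In an FCC lattice, atoms touch along the face diagonal, so √2·a = 4r, giving a = 4.158 Å = 4.158 × 10^-8 cm.
With Z = 4, ρ = Z·M/(N_A·a³) = 4 × 59.04 / (6.022 × 10²³ × 7.188 × 10^-23) = 5.456 g/cm³.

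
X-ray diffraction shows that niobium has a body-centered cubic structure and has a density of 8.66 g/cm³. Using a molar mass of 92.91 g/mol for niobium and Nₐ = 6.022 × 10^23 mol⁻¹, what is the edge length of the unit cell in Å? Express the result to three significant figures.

With Z = 2 atoms per BCC cell, a³ = Z·M/(N_A·ρ) = 2 × 92.91 / (6.022 × 10²³ × 8.660 g/cm³) = 3.563 × 10^-23 cm³.
a = (3.563 × 10^-23)^(1/3) = 3.291 × 10^-8 cm = 3.29 Å.

3.29 Å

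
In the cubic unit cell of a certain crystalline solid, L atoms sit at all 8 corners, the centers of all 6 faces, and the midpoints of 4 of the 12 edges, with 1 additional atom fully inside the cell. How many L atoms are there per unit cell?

6

Corner atoms are shared by 8 cells (1/8 each), face atoms by 2 (1/2 each), edge atoms by 4 (1/4 each), interior atoms are unshared.
Net atoms = 8 × 1/8 + 6 × 1/2 + 4 × 1/4 + 1 = 1 + 3 + 1 + 1 = 6.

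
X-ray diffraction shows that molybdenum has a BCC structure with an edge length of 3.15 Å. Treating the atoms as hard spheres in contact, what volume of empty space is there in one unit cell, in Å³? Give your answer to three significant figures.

In a BCC lattice atoms touch along the body diagonal, so √3·a = 4r, so r = 0.4330a = 1.364 Å.
V_cell = a³ = 31.26 Å³; V_atoms = 2 × (4/3)πr³ = 21.26 Å³.
Empty space = 31.26 − 21.26 = 10.0 Å³.

10.0 Å³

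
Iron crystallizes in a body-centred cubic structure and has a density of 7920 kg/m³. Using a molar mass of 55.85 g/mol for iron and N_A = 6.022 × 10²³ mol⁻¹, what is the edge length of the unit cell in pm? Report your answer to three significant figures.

With Z = 2 atoms per BCC cell, a³ = Z·M/(N_A·ρ) = 2 × 55.85 / (6.022 × 10²³ × 7.920 g/cm³) = 2.342 × 10^-23 cm³.
a = (2.342 × 10^-23)^(1/3) = 2.861 × 10^-8 cm = 286 pm.

286 pm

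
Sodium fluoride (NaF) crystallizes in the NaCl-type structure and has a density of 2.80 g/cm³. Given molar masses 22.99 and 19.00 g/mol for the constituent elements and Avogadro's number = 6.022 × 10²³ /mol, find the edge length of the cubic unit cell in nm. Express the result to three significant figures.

0.464 nm

M(NaF) = 41.99 g/mol; Z = 4 formula units per cell.
a³ = Z·M/(N_A·ρ) = 4 × 41.99 / (6.022 × 10²³ × 2.80) = 9.961 × 10^-23 cm³, so a = 4.636 × 10^-8 cm = 0.464 nm.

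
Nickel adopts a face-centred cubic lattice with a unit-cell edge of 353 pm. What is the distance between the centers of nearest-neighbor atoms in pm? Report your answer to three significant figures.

250 pm

In an FCC structure, atoms touch along the face diagonal, so √2·a = 4r; the nearest-neighbor distance equals 2r = 0.7071·a.
d = 0.7071 × 353 = 250 pm.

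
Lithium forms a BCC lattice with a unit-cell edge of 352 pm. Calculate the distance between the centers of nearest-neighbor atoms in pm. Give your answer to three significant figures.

305 pm

In a BCC structure, atoms touch along the body diagonal, so √3·a = 4r; the nearest-neighbor distance equals 2r = 0.8660·a.
d = 0.8660 × 352 = 305 pm.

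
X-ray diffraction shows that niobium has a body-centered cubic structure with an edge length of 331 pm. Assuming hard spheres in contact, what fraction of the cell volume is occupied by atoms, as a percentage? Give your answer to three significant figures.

68.0%

In a BCC lattice atoms touch along the body diagonal, so √3·a = 4r, so r = 0.4330a = 143.3 pm.
Packing fraction = Z·(4/3)πr³ / a³ = 2 × (4/3)π × (143.3)³ / (331)³ = 0.6802 = 68.0%.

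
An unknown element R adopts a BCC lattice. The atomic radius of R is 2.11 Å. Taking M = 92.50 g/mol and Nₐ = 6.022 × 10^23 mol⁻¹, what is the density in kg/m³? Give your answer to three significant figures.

2660 kg/m³

In a BCC lattice, atoms touch along the body diagonal, so √3·a = 4r, giving a = 4.873 Å = 4.873 × 10^-8 cm.
With Z = 2, ρ = Z·M/(N_A·a³) = 2 × 92.50 / (6.022 × 10²³ × 1.157 × 10^-22) = 2.655 g/cm³ = 2660 kg/m³.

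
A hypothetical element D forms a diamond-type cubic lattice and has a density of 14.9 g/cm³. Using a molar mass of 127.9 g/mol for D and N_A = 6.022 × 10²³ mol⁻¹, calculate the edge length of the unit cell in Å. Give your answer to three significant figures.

With Z = 8 atoms per diamond cubic cell, a³ = Z·M/(N_A·ρ) = 8 × 127.9 / (6.022 × 10²³ × 14.90 g/cm³) = 1.140 × 10^-22 cm³.
a = (1.140 × 10^-22)^(1/3) = 4.849 × 10^-8 cm = 4.85 Å.

4.85 Å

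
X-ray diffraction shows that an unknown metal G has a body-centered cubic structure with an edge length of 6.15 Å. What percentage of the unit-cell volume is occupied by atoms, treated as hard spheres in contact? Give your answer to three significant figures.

68.0%

In a BCC lattice atoms touch along the body diagonal, so √3·a = 4r, so r = 0.4330a = 2.663 Å.
Packing fraction = Z·(4/3)πr³ / a³ = 2 × (4/3)π × (2.663)³ / (6.15)³ = 0.6802 = 68.0%.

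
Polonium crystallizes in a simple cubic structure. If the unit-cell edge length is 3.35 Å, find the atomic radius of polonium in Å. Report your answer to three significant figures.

1.68 Å

In a simple cubic lattice, atoms touch along the cell edge, so a = 2r.
r = a/2 = 3.35/2 = 1.68 Å.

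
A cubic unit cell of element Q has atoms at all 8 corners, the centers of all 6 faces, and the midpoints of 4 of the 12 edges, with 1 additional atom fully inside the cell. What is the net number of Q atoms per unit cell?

Corner atoms are shared by 8 cells (1/8 each), face atoms by 2 (1/2 each), edge atoms by 4 (1/4 each), interior atoms are unshared.
Net atoms = 8 × 1/8 + 6 × 1/2 + 4 × 1/4 + 1 = 1 + 3 + 1 + 1 = 6.

6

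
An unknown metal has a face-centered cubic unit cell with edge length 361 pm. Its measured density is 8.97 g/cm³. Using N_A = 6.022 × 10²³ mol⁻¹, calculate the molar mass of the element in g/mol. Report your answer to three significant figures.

An FCC cell has Z = 4 atoms; a = 3.610 × 10^-8 cm.
M = ρ·N_A·a³/Z = 8.97 × 6.022 × 10²³ × 4.705 × 10^-23 / 4 = 63.5 g/mol.

63.5 g/mol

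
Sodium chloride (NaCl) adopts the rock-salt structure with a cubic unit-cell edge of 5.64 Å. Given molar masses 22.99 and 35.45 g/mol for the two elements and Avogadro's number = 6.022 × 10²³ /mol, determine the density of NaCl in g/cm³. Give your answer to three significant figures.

The rock-salt structure contains Z = 4 formula units per cell; M(NaCl) = 22.99 + 35.45 = 58.44 g/mol.
a³ = (5.640 × 10^-8 cm)³ = 1.794 × 10^-22 cm³.
ρ = 4 × 58.44 / (6.022 × 10²³ × 1.794 × 10^-22) = 2.164 g/cm³.

2.16 g/cm³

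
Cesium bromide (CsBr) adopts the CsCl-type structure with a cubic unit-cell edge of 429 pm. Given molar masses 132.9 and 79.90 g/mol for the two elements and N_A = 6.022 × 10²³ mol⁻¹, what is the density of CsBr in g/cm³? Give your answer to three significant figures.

The CsCl-type structure contains Z = 1 formula unit per cell; M(CsBr) = 132.9 + 79.90 = 212.8 g/mol.
a³ = (4.290 × 10^-8 cm)³ = 7.895 × 10^-23 cm³.
ρ = 1 × 212.8 / (6.022 × 10²³ × 7.895 × 10^-23) = 4.476 g/cm³.

4.48 g/cm³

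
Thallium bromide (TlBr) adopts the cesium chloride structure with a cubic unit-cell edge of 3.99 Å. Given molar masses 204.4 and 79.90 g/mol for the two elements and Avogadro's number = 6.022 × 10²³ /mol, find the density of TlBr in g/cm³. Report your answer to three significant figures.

The cesium chloride structure contains Z = 1 formula unit per cell; M(TlBr) = 204.4 + 79.90 = 284.3 g/mol.
a³ = (3.990 × 10^-8 cm)³ = 6.352 × 10^-23 cm³.
ρ = 1 × 284.3 / (6.022 × 10²³ × 6.352 × 10^-23) = 7.432 g/cm³.

7.43 g/cm³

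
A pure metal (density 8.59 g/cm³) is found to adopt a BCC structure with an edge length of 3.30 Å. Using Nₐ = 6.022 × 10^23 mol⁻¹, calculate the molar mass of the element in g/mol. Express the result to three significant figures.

A BCC cell has Z = 2 atoms; a = 3.300 × 10^-8 cm.
M = ρ·N_A·a³/Z = 8.59 × 6.022 × 10²³ × 3.594 × 10^-23 / 2 = 92.9 g/mol.

92.9 g/mol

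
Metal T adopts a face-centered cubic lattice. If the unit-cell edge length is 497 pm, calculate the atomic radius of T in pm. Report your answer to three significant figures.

176 pm

In an FCC lattice, atoms touch along the face diagonal, so √2·a = 4r.
r = √2·a/4 = 1.4142 × 497 / 4 = 176 pm.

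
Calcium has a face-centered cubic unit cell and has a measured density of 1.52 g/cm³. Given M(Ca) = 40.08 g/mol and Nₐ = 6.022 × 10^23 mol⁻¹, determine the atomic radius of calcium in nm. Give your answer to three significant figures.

0.198 nm

For an FCC cell (Z = 4), a³ = Z·M/(N_A·ρ) = 4 × 40.08 / (6.022 × 10²³ × 1.520) = 1.751 × 10^-22 cm³, so a = 5.595 × 10^-8 cm = 0.5595 nm.
Atoms touch along the face diagonal, so √2·a = 4r, so r = 0.3536 × a = 0.198 nm.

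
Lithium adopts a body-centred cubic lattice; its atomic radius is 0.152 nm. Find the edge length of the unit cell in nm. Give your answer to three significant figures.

0.351 nm

In a BCC lattice, atoms touch along the body diagonal, so √3·a = 4r.
a = 4r/√3 = 4 × 0.152 / 1.7321 = 0.351 nm.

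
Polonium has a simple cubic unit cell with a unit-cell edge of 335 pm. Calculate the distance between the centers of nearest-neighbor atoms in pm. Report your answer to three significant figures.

335 pm

In a simple cubic structure, atoms touch along the cell edge, so a = 2r; the nearest-neighbor distance equals 2r = 1.000·a.
d = 1.000 × 335 = 335 pm.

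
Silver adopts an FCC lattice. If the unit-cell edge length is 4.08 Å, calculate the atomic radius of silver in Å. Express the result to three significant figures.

In an FCC lattice, atoms touch along the face diagonal, so √2·a = 4r.
r = √2·a/4 = 1.4142 × 4.08 / 4 = 1.44 Å.

1.44 Å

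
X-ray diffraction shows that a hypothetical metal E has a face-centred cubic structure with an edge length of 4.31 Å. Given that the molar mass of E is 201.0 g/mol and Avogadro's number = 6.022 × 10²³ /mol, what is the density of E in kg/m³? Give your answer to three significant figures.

16700 kg/m³

An FCC unit cell contains Z = 4 atoms.
Cell volume: a³ = (4.31 Å)³ = (4.310 × 10^-8 cm)³ = 8.006 × 10^-23 cm³.
ρ = Z·M/(N_A·a³) = 4 × 201.0 / (6.022 × 10²³ × 8.006 × 10^-23) = 16.68 g/cm³ = 16700 kg/m³.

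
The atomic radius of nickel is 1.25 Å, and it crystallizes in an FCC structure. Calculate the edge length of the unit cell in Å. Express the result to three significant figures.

In an FCC lattice, atoms touch along the face diagonal, so √2·a = 4r.
a = 4r/√2 = 4 × 1.25 / 1.4142 = 3.54 Å.

3.54 Å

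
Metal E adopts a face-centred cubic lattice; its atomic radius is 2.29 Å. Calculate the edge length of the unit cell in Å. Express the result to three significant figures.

In an FCC lattice, atoms touch along the face diagonal, so √2·a = 4r.
a = 4r/√2 = 4 × 2.29 / 1.4142 = 6.48 Å.

6.48 Å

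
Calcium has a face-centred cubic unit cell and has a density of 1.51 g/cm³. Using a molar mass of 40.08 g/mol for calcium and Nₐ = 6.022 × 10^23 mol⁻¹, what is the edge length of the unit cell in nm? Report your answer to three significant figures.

0.561 nm

With Z = 4 atoms per FCC cell, a³ = Z·M/(N_A·ρ) = 4 × 40.08 / (6.022 × 10²³ × 1.510 g/cm³) = 1.763 × 10^-22 cm³.
a = (1.763 × 10^-22)^(1/3) = 5.607 × 10^-8 cm = 0.561 nm.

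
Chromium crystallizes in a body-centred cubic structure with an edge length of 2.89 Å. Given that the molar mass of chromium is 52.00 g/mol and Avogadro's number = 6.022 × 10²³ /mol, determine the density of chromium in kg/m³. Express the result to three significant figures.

A BCC unit cell contains Z = 2 atoms.
Cell volume: a³ = (2.89 Å)³ = (2.890 × 10^-8 cm)³ = 2.414 × 10^-23 cm³.
ρ = Z·M/(N_A·a³) = 2 × 52.00 / (6.022 × 10²³ × 2.414 × 10^-23) = 7.155 g/cm³ = 7150 kg/m³.

7150 kg/m³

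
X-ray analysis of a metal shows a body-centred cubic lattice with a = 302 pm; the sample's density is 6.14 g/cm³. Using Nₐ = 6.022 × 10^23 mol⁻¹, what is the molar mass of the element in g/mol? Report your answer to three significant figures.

A BCC cell has Z = 2 atoms; a = 3.020 × 10^-8 cm.
M = ρ·N_A·a³/Z = 6.14 × 6.022 × 10²³ × 2.754 × 10^-23 / 2 = 50.9 g/mol.

50.9 g/mol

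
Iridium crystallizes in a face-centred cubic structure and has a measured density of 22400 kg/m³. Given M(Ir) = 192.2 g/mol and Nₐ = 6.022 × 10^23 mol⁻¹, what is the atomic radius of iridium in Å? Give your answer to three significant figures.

For an FCC cell (Z = 4), a³ = Z·M/(N_A·ρ) = 4 × 192.2 / (6.022 × 10²³ × 22.40) = 5.699 × 10^-23 cm³, so a = 3.848 × 10^-8 cm = 3.848 Å.
Atoms touch along the face diagonal, so √2·a = 4r, so r = 0.3536 × a = 1.36 Å.

1.36 Å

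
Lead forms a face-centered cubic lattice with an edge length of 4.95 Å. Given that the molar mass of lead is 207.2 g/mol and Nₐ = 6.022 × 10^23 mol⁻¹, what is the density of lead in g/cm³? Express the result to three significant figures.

11.3 g/cm³

An FCC unit cell contains Z = 4 atoms.
Cell volume: a³ = (4.95 Å)³ = (4.950 × 10^-8 cm)³ = 1.213 × 10^-22 cm³.
ρ = Z·M/(N_A·a³) = 4 × 207.2 / (6.022 × 10²³ × 1.213 × 10^-22) = 11.35 g/cm³.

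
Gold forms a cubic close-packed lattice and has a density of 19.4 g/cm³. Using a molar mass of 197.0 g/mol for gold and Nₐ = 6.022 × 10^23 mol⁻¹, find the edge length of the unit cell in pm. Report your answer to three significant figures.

407 pm

With Z = 4 atoms per FCC cell, a³ = Z·M/(N_A·ρ) = 4 × 197.0 / (6.022 × 10²³ × 19.40 g/cm³) = 6.745 × 10^-23 cm³.
a = (6.745 × 10^-23)^(1/3) = 4.071 × 10^-8 cm = 407 pm.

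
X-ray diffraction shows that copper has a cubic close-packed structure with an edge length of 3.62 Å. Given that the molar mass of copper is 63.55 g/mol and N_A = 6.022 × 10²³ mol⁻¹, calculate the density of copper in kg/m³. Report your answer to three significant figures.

8900 kg/m³

An FCC unit cell contains Z = 4 atoms.
Cell volume: a³ = (3.62 Å)³ = (3.620 × 10^-8 cm)³ = 4.744 × 10^-23 cm³.
ρ = Z·M/(N_A·a³) = 4 × 63.55 / (6.022 × 10²³ × 4.744 × 10^-23) = 8.898 g/cm³ = 8900 kg/m³.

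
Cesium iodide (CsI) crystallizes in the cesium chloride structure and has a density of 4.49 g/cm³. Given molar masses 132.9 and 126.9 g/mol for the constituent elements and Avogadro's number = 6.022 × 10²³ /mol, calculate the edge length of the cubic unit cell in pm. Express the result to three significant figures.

458 pm

M(CsI) = 259.8 g/mol; Z = 1 formula unit per cell.
a³ = Z·M/(N_A·ρ) = 1 × 259.8 / (6.022 × 10²³ × 4.49) = 9.608 × 10^-23 cm³, so a = 4.580 × 10^-8 cm = 458 pm.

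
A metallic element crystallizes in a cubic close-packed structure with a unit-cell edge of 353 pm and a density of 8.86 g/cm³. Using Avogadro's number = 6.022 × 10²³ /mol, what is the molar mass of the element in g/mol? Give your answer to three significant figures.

58.7 g/mol

An FCC cell has Z = 4 atoms; a = 3.530 × 10^-8 cm.
M = ρ·N_A·a³/Z = 8.86 × 6.022 × 10²³ × 4.399 × 10^-23 / 4 = 58.7 g/mol.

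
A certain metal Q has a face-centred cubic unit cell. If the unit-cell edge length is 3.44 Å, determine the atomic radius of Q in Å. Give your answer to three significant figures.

In an FCC lattice, atoms touch along the face diagonal, so √2·a = 4r.
r = √2·a/4 = 1.4142 × 3.44 / 4 = 1.22 Å.

1.22 Å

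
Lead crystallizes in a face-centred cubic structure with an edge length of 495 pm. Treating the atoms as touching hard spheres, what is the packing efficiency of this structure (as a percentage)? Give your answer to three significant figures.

In an FCC lattice atoms touch along the face diagonal, so √2·a = 4r, so r = 0.3536a = 175.0 pm.
Packing fraction = Z·(4/3)πr³ / a³ = 4 × (4/3)π × (175.0)³ / (495)³ = 0.7405 = 74.0%.

74.0%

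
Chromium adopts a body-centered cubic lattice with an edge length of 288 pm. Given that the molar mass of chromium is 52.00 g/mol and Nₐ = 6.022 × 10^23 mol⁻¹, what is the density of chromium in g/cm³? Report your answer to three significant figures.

A BCC unit cell contains Z = 2 atoms.
Cell volume: a³ = (288 pm)³ = (2.880 × 10^-8 cm)³ = 2.389 × 10^-23 cm³.
ρ = Z·M/(N_A·a³) = 2 × 52.00 / (6.022 × 10²³ × 2.389 × 10^-23) = 7.230 g/cm³.

7.23 g/cm³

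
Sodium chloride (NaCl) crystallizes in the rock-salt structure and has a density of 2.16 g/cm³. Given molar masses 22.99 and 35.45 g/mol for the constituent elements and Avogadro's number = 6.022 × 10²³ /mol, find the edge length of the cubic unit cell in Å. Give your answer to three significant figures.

5.64 Å

M(NaCl) = 58.44 g/mol; Z = 4 formula units per cell.
a³ = Z·M/(N_A·ρ) = 4 × 58.44 / (6.022 × 10²³ × 2.16) = 1.797 × 10^-22 cm³, so a = 5.643 × 10^-8 cm = 5.64 Å.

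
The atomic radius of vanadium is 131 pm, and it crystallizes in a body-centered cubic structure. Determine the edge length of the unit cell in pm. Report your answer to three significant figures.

In a BCC lattice, atoms touch along the body diagonal, so √3·a = 4r.
a = 4r/√3 = 4 × 131 / 1.7321 = 303 pm.

303 pm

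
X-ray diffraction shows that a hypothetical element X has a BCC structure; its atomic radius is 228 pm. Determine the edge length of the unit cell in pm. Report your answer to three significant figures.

527 pm

In a BCC lattice, atoms touch along the body diagonal, so √3·a = 4r.
a = 4r/√3 = 4 × 228 / 1.7321 = 527 pm.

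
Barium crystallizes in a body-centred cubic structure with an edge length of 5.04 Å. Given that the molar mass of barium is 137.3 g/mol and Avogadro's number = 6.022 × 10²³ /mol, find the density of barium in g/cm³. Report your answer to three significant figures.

A BCC unit cell contains Z = 2 atoms.
Cell volume: a³ = (5.04 Å)³ = (5.040 × 10^-8 cm)³ = 1.280 × 10^-22 cm³.
ρ = Z·M/(N_A·a³) = 2 × 137.3 / (6.022 × 10²³ × 1.280 × 10^-22) = 3.562 g/cm³.

3.56 g/cm³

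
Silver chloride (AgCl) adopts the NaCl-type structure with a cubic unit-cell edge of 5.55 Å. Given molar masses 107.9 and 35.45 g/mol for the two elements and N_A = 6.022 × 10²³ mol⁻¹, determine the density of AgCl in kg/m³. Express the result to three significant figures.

The NaCl-type structure contains Z = 4 formula units per cell; M(AgCl) = 107.9 + 35.45 = 143.35 g/mol.
a³ = (5.550 × 10^-8 cm)³ = 1.710 × 10^-22 cm³.
ρ = 4 × 143.35 / (6.022 × 10²³ × 1.710 × 10^-22) = 5.570 g/cm³ = 5570 kg/m³.

5570 kg/m³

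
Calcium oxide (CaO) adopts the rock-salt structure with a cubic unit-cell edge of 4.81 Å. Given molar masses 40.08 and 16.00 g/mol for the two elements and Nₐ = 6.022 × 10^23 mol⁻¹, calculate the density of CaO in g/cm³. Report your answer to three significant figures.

3.35 g/cm³

The rock-salt structure contains Z = 4 formula units per cell; M(CaO) = 40.08 + 16.00 = 56.08 g/mol.
a³ = (4.810 × 10^-8 cm)³ = 1.113 × 10^-22 cm³.
ρ = 4 × 56.08 / (6.022 × 10²³ × 1.113 × 10^-22) = 3.347 g/cm³.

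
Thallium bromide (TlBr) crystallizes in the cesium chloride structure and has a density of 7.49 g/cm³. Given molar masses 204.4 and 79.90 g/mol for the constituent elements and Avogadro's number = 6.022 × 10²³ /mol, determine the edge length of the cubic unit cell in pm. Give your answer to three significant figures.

M(TlBr) = 284.3 g/mol; Z = 1 formula unit per cell.
a³ = Z·M/(N_A·ρ) = 1 × 284.3 / (6.022 × 10²³ × 7.49) = 6.303 × 10^-23 cm³, so a = 3.980 × 10^-8 cm = 398 pm.

398 pm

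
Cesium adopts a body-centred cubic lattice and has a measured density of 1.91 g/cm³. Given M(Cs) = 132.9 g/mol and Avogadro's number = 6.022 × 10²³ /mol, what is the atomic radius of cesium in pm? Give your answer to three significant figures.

For a BCC cell (Z = 2), a³ = Z·M/(N_A·ρ) = 2 × 132.9 / (6.022 × 10²³ × 1.910) = 2.311 × 10^-22 cm³, so a = 6.137 × 10^-8 cm = 613.7 pm.
Atoms touch along the body diagonal, so √3·a = 4r, so r = 0.4330 × a = 266 pm.

266 pm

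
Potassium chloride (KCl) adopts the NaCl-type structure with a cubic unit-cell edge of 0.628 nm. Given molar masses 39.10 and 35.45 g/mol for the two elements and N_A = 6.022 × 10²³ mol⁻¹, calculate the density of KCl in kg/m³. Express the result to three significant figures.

2000 kg/m³

The NaCl-type structure contains Z = 4 formula units per cell; M(KCl) = 39.10 + 35.45 = 74.55 g/mol.
a³ = (6.280 × 10^-8 cm)³ = 2.477 × 10^-22 cm³.
ρ = 4 × 74.55 / (6.022 × 10²³ × 2.477 × 10^-22) = 1.999 g/cm³ = 2000 kg/m³.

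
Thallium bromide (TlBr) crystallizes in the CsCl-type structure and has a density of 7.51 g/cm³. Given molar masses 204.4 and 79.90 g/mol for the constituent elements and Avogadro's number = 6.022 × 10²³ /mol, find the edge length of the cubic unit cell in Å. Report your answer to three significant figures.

3.98 Å

M(TlBr) = 284.3 g/mol; Z = 1 formula unit per cell.
a³ = Z·M/(N_A·ρ) = 1 × 284.3 / (6.022 × 10²³ × 7.51) = 6.286 × 10^-23 cm³, so a = 3.976 × 10^-8 cm = 3.98 Å.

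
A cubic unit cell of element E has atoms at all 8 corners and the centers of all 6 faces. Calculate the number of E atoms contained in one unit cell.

Corner atoms are shared by 8 cells (1/8 each), face atoms by 2 (1/2 each).
Net atoms = 8 × 1/8 + 6 × 1/2 = 1 + 3 = 4.

4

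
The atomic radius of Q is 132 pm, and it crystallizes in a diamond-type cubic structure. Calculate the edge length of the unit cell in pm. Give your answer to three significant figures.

In a diamond cubic lattice, nearest neighbors lie along the body diagonal with √3·a = 8r.
a = 8r/√3 = 8 × 132 / 1.7321 = 610 pm.

610 pm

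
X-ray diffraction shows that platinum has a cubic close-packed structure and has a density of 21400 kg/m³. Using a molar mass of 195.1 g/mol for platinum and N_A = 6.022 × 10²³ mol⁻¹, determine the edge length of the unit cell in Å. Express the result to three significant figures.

3.93 Å

With Z = 4 atoms per FCC cell, a³ = Z·M/(N_A·ρ) = 4 × 195.1 / (6.022 × 10²³ × 21.40 g/cm³) = 6.056 × 10^-23 cm³.
a = (6.056 × 10^-23)^(1/3) = 3.927 × 10^-8 cm = 3.93 Å.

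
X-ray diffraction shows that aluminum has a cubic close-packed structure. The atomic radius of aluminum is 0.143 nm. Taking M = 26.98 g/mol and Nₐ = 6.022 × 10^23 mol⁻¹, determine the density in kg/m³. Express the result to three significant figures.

2710 kg/m³

In an FCC lattice, atoms touch along the face diagonal, so √2·a = 4r, giving a = 0.4045 nm = 4.045 × 10^-8 cm.
With Z = 4, ρ = Z·M/(N_A·a³) = 4 × 26.98 / (6.022 × 10²³ × 6.617 × 10^-23) = 2.708 g/cm³ = 2710 kg/m³.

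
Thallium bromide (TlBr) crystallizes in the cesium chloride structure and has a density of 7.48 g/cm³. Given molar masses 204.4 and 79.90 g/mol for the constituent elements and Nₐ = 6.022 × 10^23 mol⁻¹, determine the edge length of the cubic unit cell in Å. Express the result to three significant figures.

3.98 Å

M(TlBr) = 284.3 g/mol; Z = 1 formula unit per cell.
a³ = Z·M/(N_A·ρ) = 1 × 284.3 / (6.022 × 10²³ × 7.48) = 6.312 × 10^-23 cm³, so a = 3.981 × 10^-8 cm = 3.98 Å.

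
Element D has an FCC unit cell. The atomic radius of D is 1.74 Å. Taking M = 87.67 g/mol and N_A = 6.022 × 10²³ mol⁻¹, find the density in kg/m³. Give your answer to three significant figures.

4890 kg/m³

In an FCC lattice, atoms touch along the face diagonal, so √2·a = 4r, giving a = 4.921 Å = 4.921 × 10^-8 cm.
With Z = 4, ρ = Z·M/(N_A·a³) = 4 × 87.67 / (6.022 × 10²³ × 1.192 × 10^-22) = 4.885 g/cm³ = 4890 kg/m³.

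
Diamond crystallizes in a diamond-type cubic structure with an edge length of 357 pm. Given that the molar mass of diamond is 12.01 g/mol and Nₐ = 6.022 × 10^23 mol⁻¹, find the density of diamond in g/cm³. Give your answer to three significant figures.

A diamond cubic unit cell contains Z = 8 atoms.
Cell volume: a³ = (357 pm)³ = (3.570 × 10^-8 cm)³ = 4.550 × 10^-23 cm³.
ρ = Z·M/(N_A·a³) = 8 × 12.01 / (6.022 × 10²³ × 4.550 × 10^-23) = 3.507 g/cm³.

3.51 g/cm³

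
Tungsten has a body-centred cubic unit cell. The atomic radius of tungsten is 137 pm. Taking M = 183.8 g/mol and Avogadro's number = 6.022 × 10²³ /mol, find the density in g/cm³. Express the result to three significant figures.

19.3 g/cm³

In a BCC lattice, atoms touch along the body diagonal, so √3·a = 4r, giving a = 316.4 pm = 3.164 × 10^-8 cm.
With Z = 2, ρ = Z·M/(N_A·a³) = 2 × 183.8 / (6.022 × 10²³ × 3.167 × 10^-23) = 19.27 g/cm³.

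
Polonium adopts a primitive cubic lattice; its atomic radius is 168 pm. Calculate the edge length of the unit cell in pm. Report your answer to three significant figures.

336 pm

In a simple cubic lattice, atoms touch along the cell edge, so a = 2r.
a = 2r = 2 × 168 = 336 pm.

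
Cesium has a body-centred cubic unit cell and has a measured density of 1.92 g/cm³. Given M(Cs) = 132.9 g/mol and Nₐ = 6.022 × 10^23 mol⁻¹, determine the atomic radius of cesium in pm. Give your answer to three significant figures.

265 pm

For a BCC cell (Z = 2), a³ = Z·M/(N_A·ρ) = 2 × 132.9 / (6.022 × 10²³ × 1.920) = 2.299 × 10^-22 cm³, so a = 6.126 × 10^-8 cm = 612.6 pm.
Atoms touch along the body diagonal, so √3·a = 4r, so r = 0.4330 × a = 265 pm.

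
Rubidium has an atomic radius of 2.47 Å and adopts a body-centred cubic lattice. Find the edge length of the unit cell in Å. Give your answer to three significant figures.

In a BCC lattice, atoms touch along the body diagonal, so √3·a = 4r.
a = 4r/√3 = 4 × 2.47 / 1.7321 = 5.70 Å.

5.70 Å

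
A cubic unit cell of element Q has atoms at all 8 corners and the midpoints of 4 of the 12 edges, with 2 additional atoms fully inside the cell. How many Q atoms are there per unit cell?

Corner atoms are shared by 8 cells (1/8 each), edge atoms by 4 (1/4 each), interior atoms are unshared.
Net atoms = 8 × 1/8 + 4 × 1/4 + 2 = 1 + 1 + 2 = 4.

4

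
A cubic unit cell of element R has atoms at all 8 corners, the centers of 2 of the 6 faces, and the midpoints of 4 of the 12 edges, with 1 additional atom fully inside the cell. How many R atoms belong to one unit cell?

Corner atoms are shared by 8 cells (1/8 each), face atoms by 2 (1/2 each), edge atoms by 4 (1/4 each), interior atoms are unshared.
Net atoms = 8 × 1/8 + 2 × 1/2 + 4 × 1/4 + 1 = 1 + 1 + 1 + 1 = 4.

4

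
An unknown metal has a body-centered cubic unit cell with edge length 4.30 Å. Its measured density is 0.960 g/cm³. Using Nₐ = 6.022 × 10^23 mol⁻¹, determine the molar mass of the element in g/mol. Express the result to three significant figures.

23.0 g/mol

A BCC cell has Z = 2 atoms; a = 4.300 × 10^-8 cm.
M = ρ·N_A·a³/Z = 0.960 × 6.022 × 10²³ × 7.951 × 10^-23 / 2 = 23.0 g/mol.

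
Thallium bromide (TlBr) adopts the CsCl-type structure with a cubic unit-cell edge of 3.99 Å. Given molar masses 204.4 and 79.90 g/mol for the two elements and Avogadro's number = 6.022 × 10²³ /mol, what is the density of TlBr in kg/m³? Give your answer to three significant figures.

The CsCl-type structure contains Z = 1 formula unit per cell; M(TlBr) = 204.4 + 79.90 = 284.3 g/mol.
a³ = (3.990 × 10^-8 cm)³ = 6.352 × 10^-23 cm³.
ρ = 1 × 284.3 / (6.022 × 10²³ × 6.352 × 10^-23) = 7.432 g/cm³ = 7430 kg/m³.

7430 kg/m³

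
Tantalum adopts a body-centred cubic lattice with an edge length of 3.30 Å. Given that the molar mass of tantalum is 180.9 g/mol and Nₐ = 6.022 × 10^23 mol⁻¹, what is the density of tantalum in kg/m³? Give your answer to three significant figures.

A BCC unit cell contains Z = 2 atoms.
Cell volume: a³ = (3.30 Å)³ = (3.300 × 10^-8 cm)³ = 3.594 × 10^-23 cm³.
ρ = Z·M/(N_A·a³) = 2 × 180.9 / (6.022 × 10²³ × 3.594 × 10^-23) = 16.72 g/cm³ = 16700 kg/m³.

16700 kg/m³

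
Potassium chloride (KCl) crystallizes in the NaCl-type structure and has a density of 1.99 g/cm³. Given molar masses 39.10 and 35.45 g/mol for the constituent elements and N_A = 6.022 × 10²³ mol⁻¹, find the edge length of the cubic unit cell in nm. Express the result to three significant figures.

0.629 nm

M(KCl) = 74.55 g/mol; Z = 4 formula units per cell.
a³ = Z·M/(N_A·ρ) = 4 × 74.55 / (6.022 × 10²³ × 1.99) = 2.488 × 10^-22 cm³, so a = 6.290 × 10^-8 cm = 0.629 nm.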